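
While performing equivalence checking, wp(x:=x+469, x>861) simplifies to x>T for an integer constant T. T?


Formula: wp(x:=E, P) = P[E/x] (substitute E for x in postcondition)
Step 1: Postcondition: x>861
Step 2: Substitute x+469 for x: x+469>861
Step 3: Solve for x: x > 861-469 = 392

392


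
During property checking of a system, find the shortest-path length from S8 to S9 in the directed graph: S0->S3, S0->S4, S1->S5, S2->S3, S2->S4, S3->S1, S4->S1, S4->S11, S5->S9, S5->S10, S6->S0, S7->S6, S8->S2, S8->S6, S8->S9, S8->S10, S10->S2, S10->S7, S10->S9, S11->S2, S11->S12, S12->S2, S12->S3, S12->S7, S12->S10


BFS layer-by-layer from S8:
  dist 0: {S8}
  dist 1: {S2, S6, S9, S10}
  -> S9 reached at distance 1
Shortest path length = 1

1


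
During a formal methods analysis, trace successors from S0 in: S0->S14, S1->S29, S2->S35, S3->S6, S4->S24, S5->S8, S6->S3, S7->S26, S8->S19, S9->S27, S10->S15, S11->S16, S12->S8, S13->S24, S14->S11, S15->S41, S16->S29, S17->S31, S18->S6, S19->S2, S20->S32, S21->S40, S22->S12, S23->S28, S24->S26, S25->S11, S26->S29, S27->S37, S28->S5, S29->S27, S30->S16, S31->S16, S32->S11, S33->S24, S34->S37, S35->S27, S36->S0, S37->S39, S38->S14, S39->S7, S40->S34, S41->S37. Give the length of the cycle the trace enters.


Trace from S0 until a state repeats:
  S0 -> S14 -> S11 -> S16 -> S29 -> S27 -> S37 -> S39 -> S7 -> S26 -> S29
S29 first seen at step 4, revisited at step 10.
Cycle length = 10 - 4 = 6

6


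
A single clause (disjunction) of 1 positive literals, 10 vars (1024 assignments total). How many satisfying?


Step 1: Total=2^10=1024
Step 2: Unsat when all 1 false: 2^9=512
Step 3: Sat=1024-512=512

512


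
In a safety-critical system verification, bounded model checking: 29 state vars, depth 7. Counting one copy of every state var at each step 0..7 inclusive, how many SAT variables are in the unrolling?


BMC unrolls to depth k, creating one copy of each state var for steps 0..k.
Step count = 7 + 1 = 8 (steps 0 through 7)
Vars per step = 29
Total = 29 * 8 = 232

232


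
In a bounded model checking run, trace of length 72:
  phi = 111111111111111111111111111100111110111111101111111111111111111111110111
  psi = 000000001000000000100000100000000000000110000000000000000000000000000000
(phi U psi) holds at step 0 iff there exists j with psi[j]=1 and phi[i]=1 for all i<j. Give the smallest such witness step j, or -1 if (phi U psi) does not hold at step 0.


(phi U psi) at 0: need smallest j with psi[j]=1 and phi[i]=1 for all i in [0,j).
Scan from step 0:
  step 0: phi=1, psi=0 -> continue
  step 1: phi=1, psi=0 -> continue
  step 2: phi=1, psi=0 -> continue
  step 3: phi=1, psi=0 -> continue
  step 8: psi=1 and phi held for [0,8) -> witness found
Witness step = 8

8


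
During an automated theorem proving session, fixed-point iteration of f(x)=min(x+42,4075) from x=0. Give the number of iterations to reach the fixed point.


Step 1: x=0, cap=4075, increment=42
Step 2: x grows by 42 each step until capped at 4075; fixed point is x=4075
Step 3: iterations = ceil(4075/42) = 98

98


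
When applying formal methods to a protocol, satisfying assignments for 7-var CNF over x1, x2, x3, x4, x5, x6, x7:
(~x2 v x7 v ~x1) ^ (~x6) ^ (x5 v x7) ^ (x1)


CNF with 4 clauses over 7 vars (128 assignments).
An assignment satisfies CNF iff every clause has >=1 true literal.
Check each row (bits = x1,x2,x3,x4,x5,x6,x7; clause T/F shown):
  row 0 [0000000]: clauses=TTFF -> 0
  row 1 [0000001]: clauses=TTTF -> 0
  row 2 [0000010]: clauses=TFFF -> 0
  row 3 [0000011]: clauses=TFTF -> 0
  row 4 [0000100]: clauses=TTTF -> 0
  (every remaining row is evaluated the same way; all 128 results are listed next)
Full result column, 8 rows per line (x1,x2,x3,x4 fixed per line; x5,x6,x7 runs 000..111 left to right):
  rows 0-7 [x1,x2,x3,x4=0000]: 00000000  (ones: 0)
  rows 8-15 [x1,x2,x3,x4=0001]: 00000000  (ones: 0)
  rows 16-23 [x1,x2,x3,x4=0010]: 00000000  (ones: 0)
  rows 24-31 [x1,x2,x3,x4=0011]: 00000000  (ones: 0)
  rows 32-39 [x1,x2,x3,x4=0100]: 00000000  (ones: 0)
  rows 40-47 [x1,x2,x3,x4=0101]: 00000000  (ones: 0)
  rows 48-55 [x1,x2,x3,x4=0110]: 00000000  (ones: 0)
  rows 56-63 [x1,x2,x3,x4=0111]: 00000000  (ones: 0)
  rows 64-71 [x1,x2,x3,x4=1000]: 01001100  (ones: 3)
  rows 72-79 [x1,x2,x3,x4=1001]: 01001100  (ones: 3)
  rows 80-87 [x1,x2,x3,x4=1010]: 01001100  (ones: 3)
  rows 88-95 [x1,x2,x3,x4=1011]: 01001100  (ones: 3)
  rows 96-103 [x1,x2,x3,x4=1100]: 01000100  (ones: 2)
  rows 104-111 [x1,x2,x3,x4=1101]: 01000100  (ones: 2)
  rows 112-119 [x1,x2,x3,x4=1110]: 01000100  (ones: 2)
  rows 120-127 [x1,x2,x3,x4=1111]: 01000100  (ones: 2)
Satisfying assignments = 0+0+0+0+0+0+0+0+3+3+3+3+2+2+2+2 = 20

20


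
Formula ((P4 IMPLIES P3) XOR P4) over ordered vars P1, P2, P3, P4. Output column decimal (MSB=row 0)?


Formula: ((P4 IMPLIES P3) XOR P4) over P1, P2, P3, P4 (16 rows)
Evaluate each row (bits = P1,P2,P3,P4, MSB first):
  row 0 [0000]: ((0 IMPLIES 0) XOR 0) -> 1
  row 1 [0001]: ((1 IMPLIES 0) XOR 1) -> 1
  row 2 [0010]: ((0 IMPLIES 1) XOR 0) -> 1
  row 3 [0011]: ((1 IMPLIES 1) XOR 1) -> 0
  row 4 [0100]: ((0 IMPLIES 0) XOR 0) -> 1
  row 5 [0101]: ((1 IMPLIES 0) XOR 1) -> 1
  row 6 [0110]: ((0 IMPLIES 1) XOR 0) -> 1
  row 7 [0111]: ((1 IMPLIES 1) XOR 1) -> 0
  row 8 [1000]: ((0 IMPLIES 0) XOR 0) -> 1
  row 9 [1001]: ((1 IMPLIES 0) XOR 1) -> 1
  row 10 [1010]: ((0 IMPLIES 1) XOR 0) -> 1
  row 11 [1011]: ((1 IMPLIES 1) XOR 1) -> 0
  row 12 [1100]: ((0 IMPLIES 0) XOR 0) -> 1
  row 13 [1101]: ((1 IMPLIES 0) XOR 1) -> 1
  row 14 [1110]: ((0 IMPLIES 1) XOR 0) -> 1
  row 15 [1111]: ((1 IMPLIES 1) XOR 1) -> 0
Full result column, 4 rows per line (P1,P2 fixed per line; P3,P4 runs 00..11 left to right):
  rows 0-3 [P1,P2=00]: 1110  = hex E
  rows 4-7 [P1,P2=01]: 1110  = hex E
  rows 8-11 [P1,P2=10]: 1110  = hex E
  rows 12-15 [P1,P2=11]: 1110  = hex E
Output column (row 0 .. row 15) = 1110111011101110
Output column grouped in 4s = 1110 1110 1110 1110 = 0xEEEE
Convert to decimal digit by digit (value = value*16 + digit):
  E -> 14
  14*16 + 14 (E) = 238
  238*16 + 14 (E) = 3822
  3822*16 + 14 (E) = 61166
Decimal = 61166

61166


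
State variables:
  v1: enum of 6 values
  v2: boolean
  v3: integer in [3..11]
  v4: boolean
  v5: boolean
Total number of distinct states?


State space = product of domain sizes of all variables.
Domain sizes:
  v1 (enum of 6 values): 6
  v2 (boolean): 2
  v3 (integer in [3..11]): 9
  v4 (boolean): 2
  v5 (boolean): 2
Product = 6 * 2 * 9 * 2 * 2 = 432

432


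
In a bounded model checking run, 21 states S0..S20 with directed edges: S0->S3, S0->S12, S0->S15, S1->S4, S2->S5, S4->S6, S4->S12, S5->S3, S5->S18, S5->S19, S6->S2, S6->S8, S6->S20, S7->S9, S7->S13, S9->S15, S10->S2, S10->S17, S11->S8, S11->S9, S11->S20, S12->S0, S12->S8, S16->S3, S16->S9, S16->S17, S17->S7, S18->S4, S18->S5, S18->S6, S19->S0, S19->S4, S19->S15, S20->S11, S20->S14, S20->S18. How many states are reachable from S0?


BFS from S0:
  layer 0: {S0}
  layer 1: {S3, S12, S15}
  layer 2: {S8}
Reachable set: {S0, S3, S8, S12, S15}
Count = 5

5


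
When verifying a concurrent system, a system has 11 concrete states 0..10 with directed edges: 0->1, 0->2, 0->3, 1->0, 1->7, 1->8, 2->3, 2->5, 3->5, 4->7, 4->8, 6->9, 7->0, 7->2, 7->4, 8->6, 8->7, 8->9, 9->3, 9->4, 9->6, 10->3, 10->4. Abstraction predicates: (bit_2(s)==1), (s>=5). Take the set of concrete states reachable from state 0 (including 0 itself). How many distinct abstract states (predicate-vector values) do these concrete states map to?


BFS from 0:
Concrete reachable: {0, 1, 2, 3, 4, 5, 6, 7, 8, 9}
Abstract via predicates (bit_2(s)==1), (s>=5):
  (0,0) <- {0, 1, 2, 3}
  (0,1) <- {8, 9}
  (1,0) <- {4}
  (1,1) <- {5, 6, 7}
Distinct abstract states = 4

4


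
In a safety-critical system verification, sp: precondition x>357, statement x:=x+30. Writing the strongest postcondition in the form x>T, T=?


Formula: sp(P, x:=E) = exists old_x. (x = E[old_x/x]) AND P[old_x/x] (old_x is the value of x before the assignment; eliminate old_x by solving x = E[old_x/x] for old_x)
Step 1: Precondition P: x>357, i.e. old_x > 357
Step 2: Assignment gives x = old_x + 30, so old_x = x - 30
Step 3: Substitute into P: x - 30 > 357
Step 4: Simplify: x > 357+30 = 387

387


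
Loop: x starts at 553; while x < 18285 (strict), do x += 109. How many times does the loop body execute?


Step 1: x goes from 553 toward 18285 by 109; the body runs while x<18285, so iterations = ceil((bound-start)/step)
Step 2: Distance=17732
Step 3: ceil(17732/109)=163

163


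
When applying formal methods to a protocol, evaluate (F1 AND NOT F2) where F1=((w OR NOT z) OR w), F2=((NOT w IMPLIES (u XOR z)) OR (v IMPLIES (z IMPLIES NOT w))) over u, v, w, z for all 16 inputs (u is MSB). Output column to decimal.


F1 = ((w OR NOT z) OR w)
F2 = ((NOT w IMPLIES (u XOR z)) OR (v IMPLIES (z IMPLIES NOT w)))
Counterexample to F1=>F2 is where F1=1 and F2=0.
Evaluate each row (bits = u,v,w,z, MSB first):
  row 0 [0000]: F1=1 F2=1 -> F1&~F2 -> 0
  row 1 [0001]: F1=0 F2=1 -> F1&~F2 -> 0
  row 2 [0010]: F1=1 F2=1 -> F1&~F2 -> 0
  row 3 [0011]: F1=1 F2=1 -> F1&~F2 -> 0
  row 4 [0100]: F1=1 F2=1 -> F1&~F2 -> 0
  row 5 [0101]: F1=0 F2=1 -> F1&~F2 -> 0
  row 6 [0110]: F1=1 F2=1 -> F1&~F2 -> 0
  row 7 [0111]: F1=1 F2=1 -> F1&~F2 -> 0
  row 8 [1000]: F1=1 F2=1 -> F1&~F2 -> 0
  row 9 [1001]: F1=0 F2=1 -> F1&~F2 -> 0
  row 10 [1010]: F1=1 F2=1 -> F1&~F2 -> 0
  row 11 [1011]: F1=1 F2=1 -> F1&~F2 -> 0
  row 12 [1100]: F1=1 F2=1 -> F1&~F2 -> 0
  row 13 [1101]: F1=0 F2=1 -> F1&~F2 -> 0
  row 14 [1110]: F1=1 F2=1 -> F1&~F2 -> 0
  row 15 [1111]: F1=1 F2=1 -> F1&~F2 -> 0
Full result column, 4 rows per line (u,v fixed per line; w,z runs 00..11 left to right):
  rows 0-3 [u,v=00]: 0000  = hex 0
  rows 4-7 [u,v=01]: 0000  = hex 0
  rows 8-11 [u,v=10]: 0000  = hex 0
  rows 12-15 [u,v=11]: 0000  = hex 0
Counterexample vector (row 0 .. row 15) = 0000000000000000
Output column grouped in 4s = 0000 0000 0000 0000 = 0x0000
Convert to decimal digit by digit (value = value*16 + digit):
  0 -> 0
  0*16 + 0 = 0
  0*16 + 0 = 0
  0*16 + 0 = 0
Decimal = 0

0


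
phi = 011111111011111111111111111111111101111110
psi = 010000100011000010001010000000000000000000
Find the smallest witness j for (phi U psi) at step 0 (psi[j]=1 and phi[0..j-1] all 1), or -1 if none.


(phi U psi) at 0: need smallest j with psi[j]=1 and phi[i]=1 for all i in [0,j).
Scan from step 0:
  step 0: phi=0 -> phi-prefix broken from here
  step 1: psi=1 but phi already failed -> not a witness
  step 6: psi=1 but phi already failed -> not a witness
  step 10: psi=1 but phi already failed -> not a witness
  step 11: psi=1 but phi already failed -> not a witness
  step 16: psi=1 but phi already failed -> not a witness
  step 20: psi=1 but phi already failed -> not a witness
  step 22: psi=1 but phi already failed -> not a witness
  end of trace: no witness -> -1
Witness step = -1

-1


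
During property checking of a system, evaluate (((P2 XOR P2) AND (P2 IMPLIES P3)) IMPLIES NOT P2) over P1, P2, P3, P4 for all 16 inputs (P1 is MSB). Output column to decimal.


Formula: (((P2 XOR P2) AND (P2 IMPLIES P3)) IMPLIES NOT P2) over P1, P2, P3, P4 (16 rows)
Evaluate each row (bits = P1,P2,P3,P4, MSB first):
  row 0 [0000]: (((0 XOR 0) AND (0 IMPLIES 0)) IMPLIES NOT 0) -> 1
  row 1 [0001]: (((0 XOR 0) AND (0 IMPLIES 0)) IMPLIES NOT 0) -> 1
  row 2 [0010]: (((0 XOR 0) AND (0 IMPLIES 1)) IMPLIES NOT 0) -> 1
  row 3 [0011]: (((0 XOR 0) AND (0 IMPLIES 1)) IMPLIES NOT 0) -> 1
  row 4 [0100]: (((1 XOR 1) AND (1 IMPLIES 0)) IMPLIES NOT 1) -> 1
  row 5 [0101]: (((1 XOR 1) AND (1 IMPLIES 0)) IMPLIES NOT 1) -> 1
  row 6 [0110]: (((1 XOR 1) AND (1 IMPLIES 1)) IMPLIES NOT 1) -> 1
  row 7 [0111]: (((1 XOR 1) AND (1 IMPLIES 1)) IMPLIES NOT 1) -> 1
  row 8 [1000]: (((0 XOR 0) AND (0 IMPLIES 0)) IMPLIES NOT 0) -> 1
  row 9 [1001]: (((0 XOR 0) AND (0 IMPLIES 0)) IMPLIES NOT 0) -> 1
  row 10 [1010]: (((0 XOR 0) AND (0 IMPLIES 1)) IMPLIES NOT 0) -> 1
  row 11 [1011]: (((0 XOR 0) AND (0 IMPLIES 1)) IMPLIES NOT 0) -> 1
  row 12 [1100]: (((1 XOR 1) AND (1 IMPLIES 0)) IMPLIES NOT 1) -> 1
  row 13 [1101]: (((1 XOR 1) AND (1 IMPLIES 0)) IMPLIES NOT 1) -> 1
  row 14 [1110]: (((1 XOR 1) AND (1 IMPLIES 1)) IMPLIES NOT 1) -> 1
  row 15 [1111]: (((1 XOR 1) AND (1 IMPLIES 1)) IMPLIES NOT 1) -> 1
Full result column, 4 rows per line (P1,P2 fixed per line; P3,P4 runs 00..11 left to right):
  rows 0-3 [P1,P2=00]: 1111  = hex F
  rows 4-7 [P1,P2=01]: 1111  = hex F
  rows 8-11 [P1,P2=10]: 1111  = hex F
  rows 12-15 [P1,P2=11]: 1111  = hex F
Output column (row 0 .. row 15) = 1111111111111111
Output column grouped in 4s = 1111 1111 1111 1111 = 0xFFFF
Convert to decimal digit by digit (value = value*16 + digit):
  F -> 15
  15*16 + 15 (F) = 255
  255*16 + 15 (F) = 4095
  4095*16 + 15 (F) = 65535
Decimal = 65535

65535


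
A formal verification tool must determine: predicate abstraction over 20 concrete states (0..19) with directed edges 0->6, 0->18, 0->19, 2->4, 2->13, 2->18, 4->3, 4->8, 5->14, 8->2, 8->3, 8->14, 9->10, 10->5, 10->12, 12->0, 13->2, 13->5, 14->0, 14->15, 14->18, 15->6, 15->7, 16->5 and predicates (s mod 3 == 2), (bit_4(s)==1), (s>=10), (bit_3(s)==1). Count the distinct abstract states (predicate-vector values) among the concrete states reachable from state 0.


BFS from 0:
Concrete reachable: {0, 6, 18, 19}
Abstract via predicates (s mod 3 == 2), (bit_4(s)==1), (s>=10), (bit_3(s)==1):
  (0,0,0,0) <- {0, 6}
  (0,1,1,0) <- {18, 19}
Distinct abstract states = 2

2


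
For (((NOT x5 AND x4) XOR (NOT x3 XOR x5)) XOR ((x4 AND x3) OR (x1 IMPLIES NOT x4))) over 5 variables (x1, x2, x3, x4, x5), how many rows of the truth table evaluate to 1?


Formula: (((NOT x5 AND x4) XOR (NOT x3 XOR x5)) XOR ((x4 AND x3) OR (x1 IMPLIES NOT x4))) over 5 vars (32 rows)
Evaluate each row (x1, x2, x3, x4, x5 as bits, MSB first):
  row 0 [00000]: (((NOT 0 AND 0) XOR (NOT 0 XOR 0)) XOR ((0 AND 0) OR (0 IMPLIES NOT 0))) -> 0
  row 1 [00001]: (((NOT 1 AND 0) XOR (NOT 0 XOR 1)) XOR ((0 AND 0) OR (0 IMPLIES NOT 0))) -> 1
  row 2 [00010]: (((NOT 0 AND 1) XOR (NOT 0 XOR 0)) XOR ((1 AND 0) OR (0 IMPLIES NOT 1))) -> 1
  row 3 [00011]: (((NOT 1 AND 1) XOR (NOT 0 XOR 1)) XOR ((1 AND 0) OR (0 IMPLIES NOT 1))) -> 1
  row 4 [00100]: (((NOT 0 AND 0) XOR (NOT 1 XOR 0)) XOR ((0 AND 1) OR (0 IMPLIES NOT 0))) -> 1
  row 5 [00101]: (((NOT 1 AND 0) XOR (NOT 1 XOR 1)) XOR ((0 AND 1) OR (0 IMPLIES NOT 0))) -> 0
  row 6 [00110]: (((NOT 0 AND 1) XOR (NOT 1 XOR 0)) XOR ((1 AND 1) OR (0 IMPLIES NOT 1))) -> 0
  row 7 [00111]: (((NOT 1 AND 1) XOR (NOT 1 XOR 1)) XOR ((1 AND 1) OR (0 IMPLIES NOT 1))) -> 0
  row 8 [01000]: (((NOT 0 AND 0) XOR (NOT 0 XOR 0)) XOR ((0 AND 0) OR (0 IMPLIES NOT 0))) -> 0
  row 9 [01001]: (((NOT 1 AND 0) XOR (NOT 0 XOR 1)) XOR ((0 AND 0) OR (0 IMPLIES NOT 0))) -> 1
  row 10 [01010]: (((NOT 0 AND 1) XOR (NOT 0 XOR 0)) XOR ((1 AND 0) OR (0 IMPLIES NOT 1))) -> 1
  row 11 [01011]: (((NOT 1 AND 1) XOR (NOT 0 XOR 1)) XOR ((1 AND 0) OR (0 IMPLIES NOT 1))) -> 1
  row 12 [01100]: (((NOT 0 AND 0) XOR (NOT 1 XOR 0)) XOR ((0 AND 1) OR (0 IMPLIES NOT 0))) -> 1
  row 13 [01101]: (((NOT 1 AND 0) XOR (NOT 1 XOR 1)) XOR ((0 AND 1) OR (0 IMPLIES NOT 0))) -> 0
  row 14 [01110]: (((NOT 0 AND 1) XOR (NOT 1 XOR 0)) XOR ((1 AND 1) OR (0 IMPLIES NOT 1))) -> 0
  row 15 [01111]: (((NOT 1 AND 1) XOR (NOT 1 XOR 1)) XOR ((1 AND 1) OR (0 IMPLIES NOT 1))) -> 0
  row 16 [10000]: (((NOT 0 AND 0) XOR (NOT 0 XOR 0)) XOR ((0 AND 0) OR (1 IMPLIES NOT 0))) -> 0
  row 17 [10001]: (((NOT 1 AND 0) XOR (NOT 0 XOR 1)) XOR ((0 AND 0) OR (1 IMPLIES NOT 0))) -> 1
  row 18 [10010]: (((NOT 0 AND 1) XOR (NOT 0 XOR 0)) XOR ((1 AND 0) OR (1 IMPLIES NOT 1))) -> 0
  row 19 [10011]: (((NOT 1 AND 1) XOR (NOT 0 XOR 1)) XOR ((1 AND 0) OR (1 IMPLIES NOT 1))) -> 0
  row 20 [10100]: (((NOT 0 AND 0) XOR (NOT 1 XOR 0)) XOR ((0 AND 1) OR (1 IMPLIES NOT 0))) -> 1
  row 21 [10101]: (((NOT 1 AND 0) XOR (NOT 1 XOR 1)) XOR ((0 AND 1) OR (1 IMPLIES NOT 0))) -> 0
  row 22 [10110]: (((NOT 0 AND 1) XOR (NOT 1 XOR 0)) XOR ((1 AND 1) OR (1 IMPLIES NOT 1))) -> 0
  row 23 [10111]: (((NOT 1 AND 1) XOR (NOT 1 XOR 1)) XOR ((1 AND 1) OR (1 IMPLIES NOT 1))) -> 0
  row 24 [11000]: (((NOT 0 AND 0) XOR (NOT 0 XOR 0)) XOR ((0 AND 0) OR (1 IMPLIES NOT 0))) -> 0
  row 25 [11001]: (((NOT 1 AND 0) XOR (NOT 0 XOR 1)) XOR ((0 AND 0) OR (1 IMPLIES NOT 0))) -> 1
  row 26 [11010]: (((NOT 0 AND 1) XOR (NOT 0 XOR 0)) XOR ((1 AND 0) OR (1 IMPLIES NOT 1))) -> 0
  row 27 [11011]: (((NOT 1 AND 1) XOR (NOT 0 XOR 1)) XOR ((1 AND 0) OR (1 IMPLIES NOT 1))) -> 0
  row 28 [11100]: (((NOT 0 AND 0) XOR (NOT 1 XOR 0)) XOR ((0 AND 1) OR (1 IMPLIES NOT 0))) -> 1
  row 29 [11101]: (((NOT 1 AND 0) XOR (NOT 1 XOR 1)) XOR ((0 AND 1) OR (1 IMPLIES NOT 0))) -> 0
  row 30 [11110]: (((NOT 0 AND 1) XOR (NOT 1 XOR 0)) XOR ((1 AND 1) OR (1 IMPLIES NOT 1))) -> 0
  row 31 [11111]: (((NOT 1 AND 1) XOR (NOT 1 XOR 1)) XOR ((1 AND 1) OR (1 IMPLIES NOT 1))) -> 0
Full result column, 8 rows per line (x1,x2 fixed per line; x3,x4,x5 runs 000..111 left to right):
  rows 0-7 [x1,x2=00]: 01111000  (ones: 4)
  rows 8-15 [x1,x2=01]: 01111000  (ones: 4)
  rows 16-23 [x1,x2=10]: 01001000  (ones: 2)
  rows 24-31 [x1,x2=11]: 01001000  (ones: 2)
Count of 1-rows = 4+4+2+2 = 12

12


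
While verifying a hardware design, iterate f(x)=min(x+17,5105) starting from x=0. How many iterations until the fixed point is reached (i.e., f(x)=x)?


Step 1: x=0, cap=5105, increment=17
Step 2: x grows by 17 each step until capped at 5105; fixed point is x=5105
Step 3: iterations = ceil(5105/17) = 301

301


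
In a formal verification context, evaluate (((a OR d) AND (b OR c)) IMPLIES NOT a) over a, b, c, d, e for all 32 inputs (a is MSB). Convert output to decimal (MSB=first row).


Formula: (((a OR d) AND (b OR c)) IMPLIES NOT a) over a, b, c, d, e (32 rows)
Evaluate each row (bits = a,b,c,d,e, MSB first):
  row 0 [00000]: (((0 OR 0) AND (0 OR 0)) IMPLIES NOT 0) -> 1
  row 1 [00001]: (((0 OR 0) AND (0 OR 0)) IMPLIES NOT 0) -> 1
  row 2 [00010]: (((0 OR 1) AND (0 OR 0)) IMPLIES NOT 0) -> 1
  row 3 [00011]: (((0 OR 1) AND (0 OR 0)) IMPLIES NOT 0) -> 1
  row 4 [00100]: (((0 OR 0) AND (0 OR 1)) IMPLIES NOT 0) -> 1
  row 5 [00101]: (((0 OR 0) AND (0 OR 1)) IMPLIES NOT 0) -> 1
  row 6 [00110]: (((0 OR 1) AND (0 OR 1)) IMPLIES NOT 0) -> 1
  row 7 [00111]: (((0 OR 1) AND (0 OR 1)) IMPLIES NOT 0) -> 1
  row 8 [01000]: (((0 OR 0) AND (1 OR 0)) IMPLIES NOT 0) -> 1
  row 9 [01001]: (((0 OR 0) AND (1 OR 0)) IMPLIES NOT 0) -> 1
  row 10 [01010]: (((0 OR 1) AND (1 OR 0)) IMPLIES NOT 0) -> 1
  row 11 [01011]: (((0 OR 1) AND (1 OR 0)) IMPLIES NOT 0) -> 1
  row 12 [01100]: (((0 OR 0) AND (1 OR 1)) IMPLIES NOT 0) -> 1
  row 13 [01101]: (((0 OR 0) AND (1 OR 1)) IMPLIES NOT 0) -> 1
  row 14 [01110]: (((0 OR 1) AND (1 OR 1)) IMPLIES NOT 0) -> 1
  row 15 [01111]: (((0 OR 1) AND (1 OR 1)) IMPLIES NOT 0) -> 1
  row 16 [10000]: (((1 OR 0) AND (0 OR 0)) IMPLIES NOT 1) -> 1
  row 17 [10001]: (((1 OR 0) AND (0 OR 0)) IMPLIES NOT 1) -> 1
  row 18 [10010]: (((1 OR 1) AND (0 OR 0)) IMPLIES NOT 1) -> 1
  row 19 [10011]: (((1 OR 1) AND (0 OR 0)) IMPLIES NOT 1) -> 1
  row 20 [10100]: (((1 OR 0) AND (0 OR 1)) IMPLIES NOT 1) -> 0
  row 21 [10101]: (((1 OR 0) AND (0 OR 1)) IMPLIES NOT 1) -> 0
  row 22 [10110]: (((1 OR 1) AND (0 OR 1)) IMPLIES NOT 1) -> 0
  row 23 [10111]: (((1 OR 1) AND (0 OR 1)) IMPLIES NOT 1) -> 0
  row 24 [11000]: (((1 OR 0) AND (1 OR 0)) IMPLIES NOT 1) -> 0
  row 25 [11001]: (((1 OR 0) AND (1 OR 0)) IMPLIES NOT 1) -> 0
  row 26 [11010]: (((1 OR 1) AND (1 OR 0)) IMPLIES NOT 1) -> 0
  row 27 [11011]: (((1 OR 1) AND (1 OR 0)) IMPLIES NOT 1) -> 0
  row 28 [11100]: (((1 OR 0) AND (1 OR 1)) IMPLIES NOT 1) -> 0
  row 29 [11101]: (((1 OR 0) AND (1 OR 1)) IMPLIES NOT 1) -> 0
  row 30 [11110]: (((1 OR 1) AND (1 OR 1)) IMPLIES NOT 1) -> 0
  row 31 [11111]: (((1 OR 1) AND (1 OR 1)) IMPLIES NOT 1) -> 0
Full result column, 4 rows per line (a,b,c fixed per line; d,e runs 00..11 left to right):
  rows 0-3 [a,b,c=000]: 1111  = hex F
  rows 4-7 [a,b,c=001]: 1111  = hex F
  rows 8-11 [a,b,c=010]: 1111  = hex F
  rows 12-15 [a,b,c=011]: 1111  = hex F
  rows 16-19 [a,b,c=100]: 1111  = hex F
  rows 20-23 [a,b,c=101]: 0000  = hex 0
  rows 24-27 [a,b,c=110]: 0000  = hex 0
  rows 28-31 [a,b,c=111]: 0000  = hex 0
Output column (row 0 .. row 31) = 11111111111111111111000000000000
Output column grouped in 4s = 1111 1111 1111 1111 1111 0000 0000 0000 = 0xFFFFF000
Convert to decimal digit by digit (value = value*16 + digit):
  F -> 15
  15*16 + 15 (F) = 255
  255*16 + 15 (F) = 4095
  4095*16 + 15 (F) = 65535
  65535*16 + 15 (F) = 1048575
  1048575*16 + 0 = 16777200
  16777200*16 + 0 = 268435200
  268435200*16 + 0 = 4294963200
Decimal = 4294963200

4294963200


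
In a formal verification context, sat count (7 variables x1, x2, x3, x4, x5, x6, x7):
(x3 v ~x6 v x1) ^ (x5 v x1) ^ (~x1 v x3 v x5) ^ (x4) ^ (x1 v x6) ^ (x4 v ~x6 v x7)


CNF with 6 clauses over 7 vars (128 assignments).
An assignment satisfies CNF iff every clause has >=1 true literal.
Check each row (bits = x1,x2,x3,x4,x5,x6,x7; clause T/F shown):
  row 0 [0000000]: clauses=TFTFFT -> 0
  row 1 [0000001]: clauses=TFTFFT -> 0
  row 2 [0000010]: clauses=FFTFTF -> 0
  row 3 [0000011]: clauses=FFTFTT -> 0
  row 4 [0000100]: clauses=TTTFFT -> 0
  (every remaining row is evaluated the same way; all 128 results are listed next)
Full result column, 8 rows per line (x1,x2,x3,x4 fixed per line; x5,x6,x7 runs 000..111 left to right):
  rows 0-7 [x1,x2,x3,x4=0000]: 00000000  (ones: 0)
  rows 8-15 [x1,x2,x3,x4=0001]: 00000000  (ones: 0)
  rows 16-23 [x1,x2,x3,x4=0010]: 00000000  (ones: 0)
  rows 24-31 [x1,x2,x3,x4=0011]: 00000011  (ones: 2)
  rows 32-39 [x1,x2,x3,x4=0100]: 00000000  (ones: 0)
  rows 40-47 [x1,x2,x3,x4=0101]: 00000000  (ones: 0)
  rows 48-55 [x1,x2,x3,x4=0110]: 00000000  (ones: 0)
  rows 56-63 [x1,x2,x3,x4=0111]: 00000011  (ones: 2)
  rows 64-71 [x1,x2,x3,x4=1000]: 00000000  (ones: 0)
  rows 72-79 [x1,x2,x3,x4=1001]: 00001111  (ones: 4)
  rows 80-87 [x1,x2,x3,x4=1010]: 00000000  (ones: 0)
  rows 88-95 [x1,x2,x3,x4=1011]: 11111111  (ones: 8)
  rows 96-103 [x1,x2,x3,x4=1100]: 00000000  (ones: 0)
  rows 104-111 [x1,x2,x3,x4=1101]: 00001111  (ones: 4)
  rows 112-119 [x1,x2,x3,x4=1110]: 00000000  (ones: 0)
  rows 120-127 [x1,x2,x3,x4=1111]: 11111111  (ones: 8)
Satisfying assignments = 0+0+0+2+0+0+0+2+0+4+0+8+0+4+0+8 = 28

28


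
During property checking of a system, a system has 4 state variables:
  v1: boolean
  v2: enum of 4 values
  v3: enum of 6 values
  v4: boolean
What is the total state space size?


State space = product of domain sizes of all variables.
Domain sizes:
  v1 (boolean): 2
  v2 (enum of 4 values): 4
  v3 (enum of 6 values): 6
  v4 (boolean): 2
Product = 2 * 4 * 6 * 2 = 96

96


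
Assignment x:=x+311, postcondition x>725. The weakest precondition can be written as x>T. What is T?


Formula: wp(x:=E, P) = P[E/x] (substitute E for x in postcondition)
Step 1: Postcondition: x>725
Step 2: Substitute x+311 for x: x+311>725
Step 3: Solve for x: x > 725-311 = 414

414


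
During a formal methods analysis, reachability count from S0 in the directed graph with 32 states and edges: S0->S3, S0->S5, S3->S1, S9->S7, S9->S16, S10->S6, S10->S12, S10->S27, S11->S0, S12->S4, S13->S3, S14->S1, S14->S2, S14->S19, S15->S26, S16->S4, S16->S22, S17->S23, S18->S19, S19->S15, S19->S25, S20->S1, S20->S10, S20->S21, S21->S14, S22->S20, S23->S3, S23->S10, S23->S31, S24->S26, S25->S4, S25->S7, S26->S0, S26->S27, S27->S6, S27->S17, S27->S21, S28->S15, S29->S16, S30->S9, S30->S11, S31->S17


BFS from S0:
  layer 0: {S0}
  layer 1: {S3, S5}
  layer 2: {S1}
Reachable set: {S0, S1, S3, S5}
Count = 4

4


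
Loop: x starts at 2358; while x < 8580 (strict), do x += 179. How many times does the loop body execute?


Step 1: x goes from 2358 toward 8580 by 179; the body runs while x<8580, so iterations = ceil((bound-start)/step)
Step 2: Distance=6222
Step 3: ceil(6222/179)=35

35


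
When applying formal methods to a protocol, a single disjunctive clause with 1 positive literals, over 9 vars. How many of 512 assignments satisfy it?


Step 1: Total=2^9=512
Step 2: Unsat when all 1 false: 2^8=256
Step 3: Sat=512-256=256

256


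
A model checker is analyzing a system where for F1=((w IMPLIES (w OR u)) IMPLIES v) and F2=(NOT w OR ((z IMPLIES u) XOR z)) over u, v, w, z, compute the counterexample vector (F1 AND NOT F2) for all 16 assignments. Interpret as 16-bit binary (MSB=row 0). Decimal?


F1 = ((w IMPLIES (w OR u)) IMPLIES v)
F2 = (NOT w OR ((z IMPLIES u) XOR z))
Counterexample to F1=>F2 is where F1=1 and F2=0.
Evaluate each row (bits = u,v,w,z, MSB first):
  row 0 [0000]: F1=0 F2=1 -> F1&~F2 -> 0
  row 1 [0001]: F1=0 F2=1 -> F1&~F2 -> 0
  row 2 [0010]: F1=0 F2=1 -> F1&~F2 -> 0
  row 3 [0011]: F1=0 F2=1 -> F1&~F2 -> 0
  row 4 [0100]: F1=1 F2=1 -> F1&~F2 -> 0
  row 5 [0101]: F1=1 F2=1 -> F1&~F2 -> 0
  row 6 [0110]: F1=1 F2=1 -> F1&~F2 -> 0
  row 7 [0111]: F1=1 F2=1 -> F1&~F2 -> 0
  row 8 [1000]: F1=0 F2=1 -> F1&~F2 -> 0
  row 9 [1001]: F1=0 F2=1 -> F1&~F2 -> 0
  row 10 [1010]: F1=0 F2=1 -> F1&~F2 -> 0
  row 11 [1011]: F1=0 F2=0 -> F1&~F2 -> 0
  row 12 [1100]: F1=1 F2=1 -> F1&~F2 -> 0
  row 13 [1101]: F1=1 F2=1 -> F1&~F2 -> 0
  row 14 [1110]: F1=1 F2=1 -> F1&~F2 -> 0
  row 15 [1111]: F1=1 F2=0 -> F1&~F2 -> 1
Full result column, 4 rows per line (u,v fixed per line; w,z runs 00..11 left to right):
  rows 0-3 [u,v=00]: 0000  = hex 0
  rows 4-7 [u,v=01]: 0000  = hex 0
  rows 8-11 [u,v=10]: 0000  = hex 0
  rows 12-15 [u,v=11]: 0001  = hex 1
Counterexample vector (row 0 .. row 15) = 0000000000000001
Output column grouped in 4s = 0000 0000 0000 0001 = 0x0001
Convert to decimal digit by digit (value = value*16 + digit):
  0 -> 0
  0*16 + 0 = 0
  0*16 + 0 = 0
  0*16 + 1 = 1
Decimal = 1

1


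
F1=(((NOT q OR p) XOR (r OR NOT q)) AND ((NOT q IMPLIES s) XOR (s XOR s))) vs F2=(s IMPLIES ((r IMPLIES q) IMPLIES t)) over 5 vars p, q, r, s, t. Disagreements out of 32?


F1 = (((NOT q OR p) XOR (r OR NOT q)) AND ((NOT q IMPLIES s) XOR (s XOR s)))
F2 = (s IMPLIES ((r IMPLIES q) IMPLIES t))
Evaluate both on each of 32 rows (bits = p,q,r,s,t):
  row 0 [00000]: F1=0 F2=1 (differ) -> 1
  row 1 [00001]: F1=0 F2=1 (differ) -> 1
  row 2 [00010]: F1=0 F2=0 -> 0
  row 3 [00011]: F1=0 F2=1 (differ) -> 1
  row 4 [00100]: F1=0 F2=1 (differ) -> 1
  row 5 [00101]: F1=0 F2=1 (differ) -> 1
  row 6 [00110]: F1=0 F2=1 (differ) -> 1
  row 7 [00111]: F1=0 F2=1 (differ) -> 1
  row 8 [01000]: F1=0 F2=1 (differ) -> 1
  row 9 [01001]: F1=0 F2=1 (differ) -> 1
  row 10 [01010]: F1=0 F2=0 -> 0
  row 11 [01011]: F1=0 F2=1 (differ) -> 1
  row 12 [01100]: F1=1 F2=1 -> 0
  row 13 [01101]: F1=1 F2=1 -> 0
  row 14 [01110]: F1=1 F2=0 (differ) -> 1
  row 15 [01111]: F1=1 F2=1 -> 0
  row 16 [10000]: F1=0 F2=1 (differ) -> 1
  row 17 [10001]: F1=0 F2=1 (differ) -> 1
  row 18 [10010]: F1=0 F2=0 -> 0
  row 19 [10011]: F1=0 F2=1 (differ) -> 1
  row 20 [10100]: F1=0 F2=1 (differ) -> 1
  row 21 [10101]: F1=0 F2=1 (differ) -> 1
  row 22 [10110]: F1=0 F2=1 (differ) -> 1
  row 23 [10111]: F1=0 F2=1 (differ) -> 1
  row 24 [11000]: F1=1 F2=1 -> 0
  row 25 [11001]: F1=1 F2=1 -> 0
  row 26 [11010]: F1=1 F2=0 (differ) -> 1
  row 27 [11011]: F1=1 F2=1 -> 0
  row 28 [11100]: F1=0 F2=1 (differ) -> 1
  row 29 [11101]: F1=0 F2=1 (differ) -> 1
  row 30 [11110]: F1=0 F2=0 -> 0
  row 31 [11111]: F1=0 F2=1 (differ) -> 1
Full result column, 8 rows per line (p,q fixed per line; r,s,t runs 000..111 left to right):
  rows 0-7 [p,q=00]: 11011111  (ones: 7)
  rows 8-15 [p,q=01]: 11010010  (ones: 4)
  rows 16-23 [p,q=10]: 11011111  (ones: 7)
  rows 24-31 [p,q=11]: 00101101  (ones: 4)
Disagreements = 7+4+7+4 = 22

22


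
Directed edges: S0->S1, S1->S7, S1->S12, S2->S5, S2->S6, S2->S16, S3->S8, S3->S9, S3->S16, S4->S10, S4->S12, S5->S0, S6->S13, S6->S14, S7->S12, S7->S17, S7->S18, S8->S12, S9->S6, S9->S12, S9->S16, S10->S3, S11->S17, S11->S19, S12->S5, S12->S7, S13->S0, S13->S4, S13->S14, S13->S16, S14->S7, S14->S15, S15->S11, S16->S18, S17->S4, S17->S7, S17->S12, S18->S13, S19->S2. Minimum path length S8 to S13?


BFS layer-by-layer from S8:
  dist 0: {S8}
  dist 1: {S12}
  dist 2: {S5, S7}
  dist 3: {S0, S17, S18}
  dist 4: {S1, S4, S13}
  -> S13 reached at distance 4
Shortest path length = 4

4


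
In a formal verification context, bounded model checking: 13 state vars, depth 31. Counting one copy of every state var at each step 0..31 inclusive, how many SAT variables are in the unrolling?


BMC unrolls to depth k, creating one copy of each state var for steps 0..k.
Step count = 31 + 1 = 32 (steps 0 through 31)
Vars per step = 13
Total = 13 * 32 = 416

416


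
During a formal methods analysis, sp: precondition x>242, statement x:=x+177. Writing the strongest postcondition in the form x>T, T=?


Formula: sp(P, x:=E) = exists old_x. (x = E[old_x/x]) AND P[old_x/x] (old_x is the value of x before the assignment; eliminate old_x by solving x = E[old_x/x] for old_x)
Step 1: Precondition P: x>242, i.e. old_x > 242
Step 2: Assignment gives x = old_x + 177, so old_x = x - 177
Step 3: Substitute into P: x - 177 > 242
Step 4: Simplify: x > 242+177 = 419

419


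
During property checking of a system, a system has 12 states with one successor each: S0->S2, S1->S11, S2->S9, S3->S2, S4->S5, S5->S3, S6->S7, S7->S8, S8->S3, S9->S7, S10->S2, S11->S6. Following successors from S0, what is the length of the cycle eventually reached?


Trace from S0 until a state repeats:
  S0 -> S2 -> S9 -> S7 -> S8 -> S3 -> S2
S2 first seen at step 1, revisited at step 6.
Cycle length = 6 - 1 = 5

5


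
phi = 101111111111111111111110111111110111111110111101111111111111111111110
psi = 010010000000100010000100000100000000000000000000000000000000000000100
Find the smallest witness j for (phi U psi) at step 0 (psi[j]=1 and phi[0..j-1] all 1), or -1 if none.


(phi U psi) at 0: need smallest j with psi[j]=1 and phi[i]=1 for all i in [0,j).
Scan from step 0:
  step 0: phi=1, psi=0 -> continue
  step 1: psi=1 and phi held for [0,1) -> witness found
Witness step = 1

1


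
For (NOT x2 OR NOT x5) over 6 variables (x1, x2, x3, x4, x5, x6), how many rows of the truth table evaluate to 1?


Formula: (NOT x2 OR NOT x5) over 6 vars (64 rows)
Evaluate each row (x1, x2, x3, x4, x5, x6 as bits, MSB first):
  row 0 [000000]: (NOT 0 OR NOT 0) -> 1
  row 1 [000001]: (NOT 0 OR NOT 0) -> 1
  row 2 [000010]: (NOT 0 OR NOT 1) -> 1
  row 3 [000011]: (NOT 0 OR NOT 1) -> 1
  row 4 [000100]: (NOT 0 OR NOT 0) -> 1
  (every remaining row is evaluated the same way; all 64 results are listed next)
Full result column, 8 rows per line (x1,x2,x3 fixed per line; x4,x5,x6 runs 000..111 left to right):
  rows 0-7 [x1,x2,x3=000]: 11111111  (ones: 8)
  rows 8-15 [x1,x2,x3=001]: 11111111  (ones: 8)
  rows 16-23 [x1,x2,x3=010]: 11001100  (ones: 4)
  rows 24-31 [x1,x2,x3=011]: 11001100  (ones: 4)
  rows 32-39 [x1,x2,x3=100]: 11111111  (ones: 8)
  rows 40-47 [x1,x2,x3=101]: 11111111  (ones: 8)
  rows 48-55 [x1,x2,x3=110]: 11001100  (ones: 4)
  rows 56-63 [x1,x2,x3=111]: 11001100  (ones: 4)
Count of 1-rows = 8+8+4+4+8+8+4+4 = 48

48


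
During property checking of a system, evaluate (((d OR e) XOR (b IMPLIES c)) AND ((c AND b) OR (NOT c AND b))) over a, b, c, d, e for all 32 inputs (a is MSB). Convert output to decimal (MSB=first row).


Formula: (((d OR e) XOR (b IMPLIES c)) AND ((c AND b) OR (NOT c AND b))) over a, b, c, d, e (32 rows)
Evaluate each row (bits = a,b,c,d,e, MSB first):
  row 0 [00000]: (((0 OR 0) XOR (0 IMPLIES 0)) AND ((0 AND 0) OR (NOT 0 AND 0))) -> 0
  row 1 [00001]: (((0 OR 1) XOR (0 IMPLIES 0)) AND ((0 AND 0) OR (NOT 0 AND 0))) -> 0
  row 2 [00010]: (((1 OR 0) XOR (0 IMPLIES 0)) AND ((0 AND 0) OR (NOT 0 AND 0))) -> 0
  row 3 [00011]: (((1 OR 1) XOR (0 IMPLIES 0)) AND ((0 AND 0) OR (NOT 0 AND 0))) -> 0
  row 4 [00100]: (((0 OR 0) XOR (0 IMPLIES 1)) AND ((1 AND 0) OR (NOT 1 AND 0))) -> 0
  row 5 [00101]: (((0 OR 1) XOR (0 IMPLIES 1)) AND ((1 AND 0) OR (NOT 1 AND 0))) -> 0
  row 6 [00110]: (((1 OR 0) XOR (0 IMPLIES 1)) AND ((1 AND 0) OR (NOT 1 AND 0))) -> 0
  row 7 [00111]: (((1 OR 1) XOR (0 IMPLIES 1)) AND ((1 AND 0) OR (NOT 1 AND 0))) -> 0
  row 8 [01000]: (((0 OR 0) XOR (1 IMPLIES 0)) AND ((0 AND 1) OR (NOT 0 AND 1))) -> 0
  row 9 [01001]: (((0 OR 1) XOR (1 IMPLIES 0)) AND ((0 AND 1) OR (NOT 0 AND 1))) -> 1
  row 10 [01010]: (((1 OR 0) XOR (1 IMPLIES 0)) AND ((0 AND 1) OR (NOT 0 AND 1))) -> 1
  row 11 [01011]: (((1 OR 1) XOR (1 IMPLIES 0)) AND ((0 AND 1) OR (NOT 0 AND 1))) -> 1
  row 12 [01100]: (((0 OR 0) XOR (1 IMPLIES 1)) AND ((1 AND 1) OR (NOT 1 AND 1))) -> 1
  row 13 [01101]: (((0 OR 1) XOR (1 IMPLIES 1)) AND ((1 AND 1) OR (NOT 1 AND 1))) -> 0
  row 14 [01110]: (((1 OR 0) XOR (1 IMPLIES 1)) AND ((1 AND 1) OR (NOT 1 AND 1))) -> 0
  row 15 [01111]: (((1 OR 1) XOR (1 IMPLIES 1)) AND ((1 AND 1) OR (NOT 1 AND 1))) -> 0
  row 16 [10000]: (((0 OR 0) XOR (0 IMPLIES 0)) AND ((0 AND 0) OR (NOT 0 AND 0))) -> 0
  row 17 [10001]: (((0 OR 1) XOR (0 IMPLIES 0)) AND ((0 AND 0) OR (NOT 0 AND 0))) -> 0
  row 18 [10010]: (((1 OR 0) XOR (0 IMPLIES 0)) AND ((0 AND 0) OR (NOT 0 AND 0))) -> 0
  row 19 [10011]: (((1 OR 1) XOR (0 IMPLIES 0)) AND ((0 AND 0) OR (NOT 0 AND 0))) -> 0
  row 20 [10100]: (((0 OR 0) XOR (0 IMPLIES 1)) AND ((1 AND 0) OR (NOT 1 AND 0))) -> 0
  row 21 [10101]: (((0 OR 1) XOR (0 IMPLIES 1)) AND ((1 AND 0) OR (NOT 1 AND 0))) -> 0
  row 22 [10110]: (((1 OR 0) XOR (0 IMPLIES 1)) AND ((1 AND 0) OR (NOT 1 AND 0))) -> 0
  row 23 [10111]: (((1 OR 1) XOR (0 IMPLIES 1)) AND ((1 AND 0) OR (NOT 1 AND 0))) -> 0
  row 24 [11000]: (((0 OR 0) XOR (1 IMPLIES 0)) AND ((0 AND 1) OR (NOT 0 AND 1))) -> 0
  row 25 [11001]: (((0 OR 1) XOR (1 IMPLIES 0)) AND ((0 AND 1) OR (NOT 0 AND 1))) -> 1
  row 26 [11010]: (((1 OR 0) XOR (1 IMPLIES 0)) AND ((0 AND 1) OR (NOT 0 AND 1))) -> 1
  row 27 [11011]: (((1 OR 1) XOR (1 IMPLIES 0)) AND ((0 AND 1) OR (NOT 0 AND 1))) -> 1
  row 28 [11100]: (((0 OR 0) XOR (1 IMPLIES 1)) AND ((1 AND 1) OR (NOT 1 AND 1))) -> 1
  row 29 [11101]: (((0 OR 1) XOR (1 IMPLIES 1)) AND ((1 AND 1) OR (NOT 1 AND 1))) -> 0
  row 30 [11110]: (((1 OR 0) XOR (1 IMPLIES 1)) AND ((1 AND 1) OR (NOT 1 AND 1))) -> 0
  row 31 [11111]: (((1 OR 1) XOR (1 IMPLIES 1)) AND ((1 AND 1) OR (NOT 1 AND 1))) -> 0
Full result column, 4 rows per line (a,b,c fixed per line; d,e runs 00..11 left to right):
  rows 0-3 [a,b,c=000]: 0000  = hex 0
  rows 4-7 [a,b,c=001]: 0000  = hex 0
  rows 8-11 [a,b,c=010]: 0111  = hex 7
  rows 12-15 [a,b,c=011]: 1000  = hex 8
  rows 16-19 [a,b,c=100]: 0000  = hex 0
  rows 20-23 [a,b,c=101]: 0000  = hex 0
  rows 24-27 [a,b,c=110]: 0111  = hex 7
  rows 28-31 [a,b,c=111]: 1000  = hex 8
Output column (row 0 .. row 31) = 00000000011110000000000001111000
Output column grouped in 4s = 0000 0000 0111 1000 0000 0000 0111 1000 = 0x00780078
Convert to decimal digit by digit (value = value*16 + digit):
  0 -> 0
  0*16 + 0 = 0
  0*16 + 7 = 7
  7*16 + 8 = 120
  120*16 + 0 = 1920
  1920*16 + 0 = 30720
  30720*16 + 7 = 491527
  491527*16 + 8 = 7864440
Decimal = 7864440

7864440


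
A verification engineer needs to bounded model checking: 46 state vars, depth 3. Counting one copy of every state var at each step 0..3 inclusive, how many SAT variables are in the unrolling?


BMC unrolls to depth k, creating one copy of each state var for steps 0..k.
Step count = 3 + 1 = 4 (steps 0 through 3)
Vars per step = 46
Total = 46 * 4 = 184

184


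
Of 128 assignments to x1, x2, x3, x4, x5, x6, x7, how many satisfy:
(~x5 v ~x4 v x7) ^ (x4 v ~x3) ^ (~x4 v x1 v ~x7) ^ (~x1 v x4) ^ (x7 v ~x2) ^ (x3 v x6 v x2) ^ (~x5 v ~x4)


CNF with 7 clauses over 7 vars (128 assignments).
An assignment satisfies CNF iff every clause has >=1 true literal.
Check each row (bits = x1,x2,x3,x4,x5,x6,x7; clause T/F shown):
  row 0 [0000000]: clauses=TTTTTFT -> 0
  row 1 [0000001]: clauses=TTTTTFT -> 0
  row 2 [0000010]: clauses=TTTTTTT -> 1
  row 3 [0000011]: clauses=TTTTTTT -> 1
  row 4 [0000100]: clauses=TTTTTFT -> 0
  (every remaining row is evaluated the same way; all 128 results are listed next)
Full result column, 8 rows per line (x1,x2,x3,x4 fixed per line; x5,x6,x7 runs 000..111 left to right):
  rows 0-7 [x1,x2,x3,x4=0000]: 00110011  (ones: 4)
  rows 8-15 [x1,x2,x3,x4=0001]: 00100000  (ones: 1)
  rows 16-23 [x1,x2,x3,x4=0010]: 00000000  (ones: 0)
  rows 24-31 [x1,x2,x3,x4=0011]: 10100000  (ones: 2)
  rows 32-39 [x1,x2,x3,x4=0100]: 01010101  (ones: 4)
  rows 40-47 [x1,x2,x3,x4=0101]: 00000000  (ones: 0)
  rows 48-55 [x1,x2,x3,x4=0110]: 00000000  (ones: 0)
  rows 56-63 [x1,x2,x3,x4=0111]: 00000000  (ones: 0)
  rows 64-71 [x1,x2,x3,x4=1000]: 00000000  (ones: 0)
  rows 72-79 [x1,x2,x3,x4=1001]: 00110000  (ones: 2)
  rows 80-87 [x1,x2,x3,x4=1010]: 00000000  (ones: 0)
  rows 88-95 [x1,x2,x3,x4=1011]: 11110000  (ones: 4)
  rows 96-103 [x1,x2,x3,x4=1100]: 00000000  (ones: 0)
  rows 104-111 [x1,x2,x3,x4=1101]: 01010000  (ones: 2)
  rows 112-119 [x1,x2,x3,x4=1110]: 00000000  (ones: 0)
  rows 120-127 [x1,x2,x3,x4=1111]: 01010000  (ones: 2)
Satisfying assignments = 4+1+0+2+4+0+0+0+0+2+0+4+0+2+0+2 = 21

21


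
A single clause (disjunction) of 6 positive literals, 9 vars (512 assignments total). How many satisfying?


Step 1: Total=2^9=512
Step 2: Unsat when all 6 false: 2^3=8
Step 3: Sat=512-8=504

504


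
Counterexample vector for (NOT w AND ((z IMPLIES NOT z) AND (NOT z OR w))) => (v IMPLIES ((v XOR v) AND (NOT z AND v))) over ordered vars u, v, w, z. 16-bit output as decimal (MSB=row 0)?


F1 = (NOT w AND ((z IMPLIES NOT z) AND (NOT z OR w)))
F2 = (v IMPLIES ((v XOR v) AND (NOT z AND v)))
Counterexample to F1=>F2 is where F1=1 and F2=0.
Evaluate each row (bits = u,v,w,z, MSB first):
  row 0 [0000]: F1=1 F2=1 -> F1&~F2 -> 0
  row 1 [0001]: F1=0 F2=1 -> F1&~F2 -> 0
  row 2 [0010]: F1=0 F2=1 -> F1&~F2 -> 0
  row 3 [0011]: F1=0 F2=1 -> F1&~F2 -> 0
  row 4 [0100]: F1=1 F2=0 -> F1&~F2 -> 1
  row 5 [0101]: F1=0 F2=0 -> F1&~F2 -> 0
  row 6 [0110]: F1=0 F2=0 -> F1&~F2 -> 0
  row 7 [0111]: F1=0 F2=0 -> F1&~F2 -> 0
  row 8 [1000]: F1=1 F2=1 -> F1&~F2 -> 0
  row 9 [1001]: F1=0 F2=1 -> F1&~F2 -> 0
  row 10 [1010]: F1=0 F2=1 -> F1&~F2 -> 0
  row 11 [1011]: F1=0 F2=1 -> F1&~F2 -> 0
  row 12 [1100]: F1=1 F2=0 -> F1&~F2 -> 1
  row 13 [1101]: F1=0 F2=0 -> F1&~F2 -> 0
  row 14 [1110]: F1=0 F2=0 -> F1&~F2 -> 0
  row 15 [1111]: F1=0 F2=0 -> F1&~F2 -> 0
Full result column, 4 rows per line (u,v fixed per line; w,z runs 00..11 left to right):
  rows 0-3 [u,v=00]: 0000  = hex 0
  rows 4-7 [u,v=01]: 1000  = hex 8
  rows 8-11 [u,v=10]: 0000  = hex 0
  rows 12-15 [u,v=11]: 1000  = hex 8
Counterexample vector (row 0 .. row 15) = 0000100000001000
Output column grouped in 4s = 0000 1000 0000 1000 = 0x0808
Convert to decimal digit by digit (value = value*16 + digit):
  0 -> 0
  0*16 + 8 = 8
  8*16 + 0 = 128
  128*16 + 8 = 2056
Decimal = 2056

2056


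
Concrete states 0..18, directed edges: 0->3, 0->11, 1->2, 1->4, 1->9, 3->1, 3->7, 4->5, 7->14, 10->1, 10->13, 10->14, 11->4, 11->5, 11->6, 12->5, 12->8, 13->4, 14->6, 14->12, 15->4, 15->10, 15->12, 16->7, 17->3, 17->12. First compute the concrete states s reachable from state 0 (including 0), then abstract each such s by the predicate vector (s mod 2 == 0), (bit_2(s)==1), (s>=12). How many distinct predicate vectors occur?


BFS from 0:
Concrete reachable: {0, 1, 2, 3, 4, 5, 6, 7, 8, 9, 11, 12, 14}
Abstract via predicates (s mod 2 == 0), (bit_2(s)==1), (s>=12):
  (0,0,0) <- {1, 3, 9, 11}
  (0,1,0) <- {5, 7}
  (1,0,0) <- {0, 2, 8}
  (1,1,0) <- {4, 6}
  (1,1,1) <- {12, 14}
Distinct abstract states = 5

5


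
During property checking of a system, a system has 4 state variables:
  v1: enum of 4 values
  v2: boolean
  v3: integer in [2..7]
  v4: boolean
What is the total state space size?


State space = product of domain sizes of all variables.
Domain sizes:
  v1 (enum of 4 values): 4
  v2 (boolean): 2
  v3 (integer in [2..7]): 6
  v4 (boolean): 2
Product = 4 * 2 * 6 * 2 = 96

96


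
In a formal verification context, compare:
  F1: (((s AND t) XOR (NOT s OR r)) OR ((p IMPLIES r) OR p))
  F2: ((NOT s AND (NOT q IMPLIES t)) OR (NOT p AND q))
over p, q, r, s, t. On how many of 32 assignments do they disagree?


F1 = (((s AND t) XOR (NOT s OR r)) OR ((p IMPLIES r) OR p))
F2 = ((NOT s AND (NOT q IMPLIES t)) OR (NOT p AND q))
Evaluate both on each of 32 rows (bits = p,q,r,s,t):
  row 0 [00000]: F1=1 F2=0 (differ) -> 1
  row 1 [00001]: F1=1 F2=1 -> 0
  row 2 [00010]: F1=1 F2=0 (differ) -> 1
  row 3 [00011]: F1=1 F2=0 (differ) -> 1
  row 4 [00100]: F1=1 F2=0 (differ) -> 1
  row 5 [00101]: F1=1 F2=1 -> 0
  row 6 [00110]: F1=1 F2=0 (differ) -> 1
  row 7 [00111]: F1=1 F2=0 (differ) -> 1
  row 8 [01000]: F1=1 F2=1 -> 0
  row 9 [01001]: F1=1 F2=1 -> 0
  row 10 [01010]: F1=1 F2=1 -> 0
  row 11 [01011]: F1=1 F2=1 -> 0
  row 12 [01100]: F1=1 F2=1 -> 0
  row 13 [01101]: F1=1 F2=1 -> 0
  row 14 [01110]: F1=1 F2=1 -> 0
  row 15 [01111]: F1=1 F2=1 -> 0
  row 16 [10000]: F1=1 F2=0 (differ) -> 1
  row 17 [10001]: F1=1 F2=1 -> 0
  row 18 [10010]: F1=1 F2=0 (differ) -> 1
  row 19 [10011]: F1=1 F2=0 (differ) -> 1
  row 20 [10100]: F1=1 F2=0 (differ) -> 1
  row 21 [10101]: F1=1 F2=1 -> 0
  row 22 [10110]: F1=1 F2=0 (differ) -> 1
  row 23 [10111]: F1=1 F2=0 (differ) -> 1
  row 24 [11000]: F1=1 F2=1 -> 0
  row 25 [11001]: F1=1 F2=1 -> 0
  row 26 [11010]: F1=1 F2=0 (differ) -> 1
  row 27 [11011]: F1=1 F2=0 (differ) -> 1
  row 28 [11100]: F1=1 F2=1 -> 0
  row 29 [11101]: F1=1 F2=1 -> 0
  row 30 [11110]: F1=1 F2=0 (differ) -> 1
  row 31 [11111]: F1=1 F2=0 (differ) -> 1
Full result column, 8 rows per line (p,q fixed per line; r,s,t runs 000..111 left to right):
  rows 0-7 [p,q=00]: 10111011  (ones: 6)
  rows 8-15 [p,q=01]: 00000000  (ones: 0)
  rows 16-23 [p,q=10]: 10111011  (ones: 6)
  rows 24-31 [p,q=11]: 00110011  (ones: 4)
Disagreements = 6+0+6+4 = 16

16
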